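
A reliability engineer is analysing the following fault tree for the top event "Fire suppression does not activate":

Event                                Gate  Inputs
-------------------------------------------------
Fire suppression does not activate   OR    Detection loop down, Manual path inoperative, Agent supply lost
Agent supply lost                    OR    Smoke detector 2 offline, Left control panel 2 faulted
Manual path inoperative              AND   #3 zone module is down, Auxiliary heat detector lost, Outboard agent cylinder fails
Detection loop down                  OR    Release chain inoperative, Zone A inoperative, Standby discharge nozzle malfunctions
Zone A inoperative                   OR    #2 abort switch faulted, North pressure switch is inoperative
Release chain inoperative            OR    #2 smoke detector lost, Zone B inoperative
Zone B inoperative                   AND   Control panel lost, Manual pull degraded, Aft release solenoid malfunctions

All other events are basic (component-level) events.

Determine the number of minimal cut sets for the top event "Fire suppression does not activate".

Zone B inoperative [AND]: one cut set from each child combined → 1 × 1 × 1 = 1 cut set(s).
Release chain inoperative [OR]: union of children's cut sets → 2 cut set(s).
Zone A inoperative [OR]: union of children's cut sets → 2 cut set(s).
Detection loop down [OR]: union of children's cut sets → 5 cut set(s).
Manual path inoperative [AND]: one cut set from each child combined → 1 × 1 × 1 = 1 cut set(s).
Agent supply lost [OR]: union of children's cut sets → 2 cut set(s).
Fire suppression does not activate [OR]: union of children's cut sets → 8 cut set(s).
Minimal cut sets: {#2 smoke detector lost}; {Aft release solenoid malfunctions, Control panel lost, Manual pull degraded}; {#2 abort switch faulted}; {North pressure switch is inoperative}; {Standby discharge nozzle malfunctions}; {#3 zone module is down, Auxiliary heat detector lost, Outboard agent cylinder fails}; {Smoke detector 2 offline}; {Left control panel 2 faulted}.

8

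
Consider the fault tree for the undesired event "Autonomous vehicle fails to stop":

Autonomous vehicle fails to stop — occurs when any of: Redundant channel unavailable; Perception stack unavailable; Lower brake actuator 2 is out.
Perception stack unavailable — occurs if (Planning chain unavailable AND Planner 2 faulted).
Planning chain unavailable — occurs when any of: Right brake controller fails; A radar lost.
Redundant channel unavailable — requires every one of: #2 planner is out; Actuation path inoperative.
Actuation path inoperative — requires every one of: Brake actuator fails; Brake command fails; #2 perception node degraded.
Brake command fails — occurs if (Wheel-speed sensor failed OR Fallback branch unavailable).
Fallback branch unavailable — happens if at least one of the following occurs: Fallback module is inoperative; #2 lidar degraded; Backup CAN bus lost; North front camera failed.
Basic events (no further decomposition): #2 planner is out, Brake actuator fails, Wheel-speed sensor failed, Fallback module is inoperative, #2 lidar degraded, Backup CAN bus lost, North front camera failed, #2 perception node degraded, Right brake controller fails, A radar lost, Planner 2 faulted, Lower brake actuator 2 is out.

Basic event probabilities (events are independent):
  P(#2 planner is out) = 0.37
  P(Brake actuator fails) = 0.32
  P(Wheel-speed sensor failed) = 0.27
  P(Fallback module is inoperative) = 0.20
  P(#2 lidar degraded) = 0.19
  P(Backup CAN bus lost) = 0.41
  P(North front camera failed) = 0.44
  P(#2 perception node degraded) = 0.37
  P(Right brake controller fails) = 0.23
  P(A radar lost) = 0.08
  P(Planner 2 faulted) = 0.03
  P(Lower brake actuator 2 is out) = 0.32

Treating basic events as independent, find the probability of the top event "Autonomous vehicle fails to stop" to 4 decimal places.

0.3509

P(Fallback branch unavailable) [OR] = 1 − (1−0.20) × (1−0.19) × (1−0.41) × (1−0.44) = 0.785901
P(Brake command fails) [OR] = 1 − (1−0.27) × (1−0.785901) = 0.843708
P(Actuation path inoperative) [AND] = 0.32 × 0.843708 × 0.37 = 0.099895
P(Redundant channel unavailable) [AND] = 0.37 × 0.099895 = 0.036961
P(Planning chain unavailable) [OR] = 1 − (1−0.23) × (1−0.08) = 0.291600
P(Perception stack unavailable) [AND] = 0.291600 × 0.03 = 0.008748
P(Autonomous vehicle fails to stop) [OR] = 1 − (1−0.036961) × (1−0.008748) × (1−0.32) = 0.350862
Rounded to 4 decimal places: P(Autonomous vehicle fails to stop) ≈ 0.3509.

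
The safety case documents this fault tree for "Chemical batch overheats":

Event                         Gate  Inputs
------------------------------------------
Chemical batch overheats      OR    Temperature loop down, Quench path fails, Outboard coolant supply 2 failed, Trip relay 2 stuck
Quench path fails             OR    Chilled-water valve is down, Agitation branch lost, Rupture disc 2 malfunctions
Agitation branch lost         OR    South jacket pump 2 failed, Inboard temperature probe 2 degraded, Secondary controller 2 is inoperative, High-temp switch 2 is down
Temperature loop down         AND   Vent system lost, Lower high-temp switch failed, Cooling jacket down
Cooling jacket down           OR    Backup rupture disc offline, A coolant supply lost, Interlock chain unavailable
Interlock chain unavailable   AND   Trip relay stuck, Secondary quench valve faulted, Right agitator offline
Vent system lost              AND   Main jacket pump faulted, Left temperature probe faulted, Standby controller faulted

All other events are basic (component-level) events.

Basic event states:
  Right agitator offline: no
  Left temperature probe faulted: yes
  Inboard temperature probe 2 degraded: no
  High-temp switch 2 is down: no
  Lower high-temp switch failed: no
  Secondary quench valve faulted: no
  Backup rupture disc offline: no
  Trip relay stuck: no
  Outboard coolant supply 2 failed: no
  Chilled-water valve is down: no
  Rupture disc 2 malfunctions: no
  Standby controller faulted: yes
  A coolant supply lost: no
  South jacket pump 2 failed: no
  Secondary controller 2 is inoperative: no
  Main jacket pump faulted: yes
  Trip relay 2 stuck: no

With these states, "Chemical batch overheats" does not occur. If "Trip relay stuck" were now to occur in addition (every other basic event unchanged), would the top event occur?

No

Counterfactual: set "Trip relay stuck" to occurred.
Vent system lost [AND]: Main jacket pump faulted=occurs, Left temperature probe faulted=occurs, Standby controller faulted=occurs → all inputs occur → occurs.
Interlock chain unavailable [AND]: Trip relay stuck=occurs, Secondary quench valve faulted=not, Right agitator offline=not → not all inputs occur → does not occur.
Cooling jacket down [OR]: Backup rupture disc offline=not, A coolant supply lost=not, Interlock chain unavailable=not → no input occurs → does not occur.
Temperature loop down [AND]: Vent system lost=occurs, Lower high-temp switch failed=not, Cooling jacket down=not → not all inputs occur → does not occur.
Agitation branch lost [OR]: South jacket pump 2 failed=not, Inboard temperature probe 2 degraded=not, Secondary controller 2 is inoperative=not, High-temp switch 2 is down=not → no input occurs → does not occur.
Quench path fails [OR]: Chilled-water valve is down=not, Agitation branch lost=not, Rupture disc 2 malfunctions=not → no input occurs → does not occur.
Chemical batch overheats [OR]: Temperature loop down=not, Quench path fails=not, Outboard coolant supply 2 failed=not, Trip relay 2 stuck=not → no input occurs → does not occur.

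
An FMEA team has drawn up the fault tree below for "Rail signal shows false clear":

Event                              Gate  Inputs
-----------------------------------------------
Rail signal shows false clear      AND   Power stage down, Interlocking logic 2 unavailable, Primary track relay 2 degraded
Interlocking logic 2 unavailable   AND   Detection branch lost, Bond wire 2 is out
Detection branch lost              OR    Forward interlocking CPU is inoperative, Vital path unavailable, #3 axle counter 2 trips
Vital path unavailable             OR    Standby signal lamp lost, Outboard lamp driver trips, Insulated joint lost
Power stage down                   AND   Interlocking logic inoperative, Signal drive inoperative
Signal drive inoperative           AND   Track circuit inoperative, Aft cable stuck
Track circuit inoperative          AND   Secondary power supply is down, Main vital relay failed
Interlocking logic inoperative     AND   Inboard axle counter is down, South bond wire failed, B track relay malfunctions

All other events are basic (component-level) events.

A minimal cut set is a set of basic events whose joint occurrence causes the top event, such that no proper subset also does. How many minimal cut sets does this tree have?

Interlocking logic inoperative [AND]: one cut set from each child combined → 1 × 1 × 1 = 1 cut set(s).
Track circuit inoperative [AND]: one cut set from each child combined → 1 × 1 = 1 cut set(s).
Signal drive inoperative [AND]: one cut set from each child combined → 1 × 1 = 1 cut set(s).
Power stage down [AND]: one cut set from each child combined → 1 × 1 = 1 cut set(s).
Vital path unavailable [OR]: union of children's cut sets → 3 cut set(s).
Detection branch lost [OR]: union of children's cut sets → 5 cut set(s).
Interlocking logic 2 unavailable [AND]: one cut set from each child combined → 5 × 1 = 5 cut set(s).
Rail signal shows false clear [AND]: one cut set from each child combined → 1 × 5 × 1 = 5 cut set(s).
Minimal cut sets: {Aft cable stuck, B track relay malfunctions, Bond wire 2 is out, Forward interlocking CPU is inoperative, Inboard axle counter is down, Main vital relay failed, Primary track relay 2 degraded, Secondary power supply is down, South bond wire failed}; {Aft cable stuck, B track relay malfunctions, Bond wire 2 is out, Inboard axle counter is down, Main vital relay failed, Primary track relay 2 degraded, Secondary power supply is down, South bond wire failed, Standby signal lamp lost}; {Aft cable stuck, B track relay malfunctions, Bond wire 2 is out, Inboard axle counter is down, Main vital relay failed, Outboard lamp driver trips, Primary track relay 2 degraded, Secondary power supply is down, South bond wire failed}; {Aft cable stuck, B track relay malfunctions, Bond wire 2 is out, Inboard axle counter is down, Insulated joint lost, Main vital relay failed, Primary track relay 2 degraded, Secondary power supply is down, South bond wire failed}; {#3 axle counter 2 trips, Aft cable stuck, B track relay malfunctions, Bond wire 2 is out, Inboard axle counter is down, Main vital relay failed, Primary track relay 2 degraded, Secondary power supply is down, South bond wire failed}.

5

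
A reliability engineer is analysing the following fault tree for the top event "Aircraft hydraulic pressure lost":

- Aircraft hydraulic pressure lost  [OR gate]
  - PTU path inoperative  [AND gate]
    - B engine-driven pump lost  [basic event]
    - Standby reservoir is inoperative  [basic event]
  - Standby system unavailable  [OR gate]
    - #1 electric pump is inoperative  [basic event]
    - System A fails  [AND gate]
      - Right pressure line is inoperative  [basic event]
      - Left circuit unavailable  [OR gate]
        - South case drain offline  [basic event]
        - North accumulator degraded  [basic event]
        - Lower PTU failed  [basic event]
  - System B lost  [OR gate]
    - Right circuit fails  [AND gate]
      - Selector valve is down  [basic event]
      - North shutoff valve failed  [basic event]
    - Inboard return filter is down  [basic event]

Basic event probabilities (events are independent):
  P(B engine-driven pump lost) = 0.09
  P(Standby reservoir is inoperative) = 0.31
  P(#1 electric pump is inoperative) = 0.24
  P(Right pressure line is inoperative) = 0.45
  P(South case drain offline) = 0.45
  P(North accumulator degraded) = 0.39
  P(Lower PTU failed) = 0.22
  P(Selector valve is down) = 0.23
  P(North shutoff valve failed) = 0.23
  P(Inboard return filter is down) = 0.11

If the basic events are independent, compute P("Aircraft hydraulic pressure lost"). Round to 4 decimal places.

0.5842

P(PTU path inoperative) [AND] = 0.09 × 0.31 = 0.027900
P(Left circuit unavailable) [OR] = 1 − (1−0.45) × (1−0.39) × (1−0.22) = 0.738310
P(System A fails) [AND] = 0.45 × 0.738310 = 0.332240
P(Standby system unavailable) [OR] = 1 − (1−0.24) × (1−0.332240) = 0.492502
P(Right circuit fails) [AND] = 0.23 × 0.23 = 0.052900
P(System B lost) [OR] = 1 − (1−0.052900) × (1−0.11) = 0.157081
P(Aircraft hydraulic pressure lost) [OR] = 1 − (1−0.027900) × (1−0.492502) × (1−0.157081) = 0.584155
Rounded to 4 decimal places: P(Aircraft hydraulic pressure lost) ≈ 0.5842.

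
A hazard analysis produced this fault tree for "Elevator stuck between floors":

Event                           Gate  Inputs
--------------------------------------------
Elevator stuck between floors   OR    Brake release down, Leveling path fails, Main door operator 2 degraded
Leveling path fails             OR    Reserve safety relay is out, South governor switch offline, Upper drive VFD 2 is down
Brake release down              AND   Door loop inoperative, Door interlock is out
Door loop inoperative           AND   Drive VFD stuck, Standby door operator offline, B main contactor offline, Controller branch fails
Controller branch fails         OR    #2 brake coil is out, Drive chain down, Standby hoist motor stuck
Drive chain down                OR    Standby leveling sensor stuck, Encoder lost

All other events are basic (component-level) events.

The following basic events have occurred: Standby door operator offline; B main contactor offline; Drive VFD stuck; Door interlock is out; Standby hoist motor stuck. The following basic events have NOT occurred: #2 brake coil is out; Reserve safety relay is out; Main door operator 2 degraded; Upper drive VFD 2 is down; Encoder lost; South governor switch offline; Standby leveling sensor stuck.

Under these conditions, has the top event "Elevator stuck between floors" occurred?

Drive chain down [OR]: Standby leveling sensor stuck=not, Encoder lost=not → no input occurs → does not occur.
Controller branch fails [OR]: #2 brake coil is out=not, Drive chain down=not, Standby hoist motor stuck=occurs → at least one input occurs → occurs.
Door loop inoperative [AND]: Drive VFD stuck=occurs, Standby door operator offline=occurs, B main contactor offline=occurs, Controller branch fails=occurs → all inputs occur → occurs.
Brake release down [AND]: Door loop inoperative=occurs, Door interlock is out=occurs → all inputs occur → occurs.
Leveling path fails [OR]: Reserve safety relay is out=not, South governor switch offline=not, Upper drive VFD 2 is down=not → no input occurs → does not occur.
Elevator stuck between floors [OR]: Brake release down=occurs, Leveling path fails=not, Main door operator 2 degraded=not → at least one input occurs → occurs.

Yes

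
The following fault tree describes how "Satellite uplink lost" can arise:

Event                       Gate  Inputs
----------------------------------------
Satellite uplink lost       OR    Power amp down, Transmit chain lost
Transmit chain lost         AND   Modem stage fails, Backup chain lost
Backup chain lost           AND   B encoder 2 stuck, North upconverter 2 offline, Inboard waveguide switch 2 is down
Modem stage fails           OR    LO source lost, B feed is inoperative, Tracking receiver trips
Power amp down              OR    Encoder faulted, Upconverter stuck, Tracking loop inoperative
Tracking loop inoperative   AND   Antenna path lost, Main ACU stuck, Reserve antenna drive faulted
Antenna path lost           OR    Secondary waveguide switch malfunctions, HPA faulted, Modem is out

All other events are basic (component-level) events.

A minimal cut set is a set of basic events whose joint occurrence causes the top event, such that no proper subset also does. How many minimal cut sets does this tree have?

Antenna path lost [OR]: union of children's cut sets → 3 cut set(s).
Tracking loop inoperative [AND]: one cut set from each child combined → 3 × 1 × 1 = 3 cut set(s).
Power amp down [OR]: union of children's cut sets → 5 cut set(s).
Modem stage fails [OR]: union of children's cut sets → 3 cut set(s).
Backup chain lost [AND]: one cut set from each child combined → 1 × 1 × 1 = 1 cut set(s).
Transmit chain lost [AND]: one cut set from each child combined → 3 × 1 = 3 cut set(s).
Satellite uplink lost [OR]: union of children's cut sets → 8 cut set(s).
Minimal cut sets: {Encoder faulted}; {Upconverter stuck}; {Main ACU stuck, Reserve antenna drive faulted, Secondary waveguide switch malfunctions}; {HPA faulted, Main ACU stuck, Reserve antenna drive faulted}; {Main ACU stuck, Modem is out, Reserve antenna drive faulted}; {B encoder 2 stuck, Inboard waveguide switch 2 is down, LO source lost, North upconverter 2 offline}; {B encoder 2 stuck, B feed is inoperative, Inboard waveguide switch 2 is down, North upconverter 2 offline}; {B encoder 2 stuck, Inboard waveguide switch 2 is down, North upconverter 2 offline, Tracking receiver trips}.

8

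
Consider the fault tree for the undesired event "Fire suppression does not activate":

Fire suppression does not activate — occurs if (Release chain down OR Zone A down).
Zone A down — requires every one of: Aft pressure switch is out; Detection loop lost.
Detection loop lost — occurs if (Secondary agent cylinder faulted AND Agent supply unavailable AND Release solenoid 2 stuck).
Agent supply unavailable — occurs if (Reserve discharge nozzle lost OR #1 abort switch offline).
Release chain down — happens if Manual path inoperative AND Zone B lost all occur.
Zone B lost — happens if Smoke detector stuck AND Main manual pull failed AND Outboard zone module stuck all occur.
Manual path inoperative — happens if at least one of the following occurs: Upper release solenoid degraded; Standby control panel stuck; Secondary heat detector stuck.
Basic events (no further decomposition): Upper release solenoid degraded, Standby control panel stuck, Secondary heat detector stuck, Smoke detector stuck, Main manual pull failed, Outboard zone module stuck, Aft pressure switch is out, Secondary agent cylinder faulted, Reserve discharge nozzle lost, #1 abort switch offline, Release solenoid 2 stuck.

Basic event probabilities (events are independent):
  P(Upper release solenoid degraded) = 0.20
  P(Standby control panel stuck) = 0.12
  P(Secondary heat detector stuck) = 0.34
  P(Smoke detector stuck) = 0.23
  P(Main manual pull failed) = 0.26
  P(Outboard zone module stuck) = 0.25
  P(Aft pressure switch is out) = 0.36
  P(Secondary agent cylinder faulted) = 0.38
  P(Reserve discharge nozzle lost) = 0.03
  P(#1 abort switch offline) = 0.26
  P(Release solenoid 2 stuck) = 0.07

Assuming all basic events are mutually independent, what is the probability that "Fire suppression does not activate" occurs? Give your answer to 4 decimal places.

P(Manual path inoperative) [OR] = 1 − (1−0.20) × (1−0.12) × (1−0.34) = 0.535360
P(Zone B lost) [AND] = 0.23 × 0.26 × 0.25 = 0.014950
P(Release chain down) [AND] = 0.535360 × 0.014950 = 0.008004
P(Agent supply unavailable) [OR] = 1 − (1−0.03) × (1−0.26) = 0.282200
P(Detection loop lost) [AND] = 0.38 × 0.282200 × 0.07 = 0.007507
P(Zone A down) [AND] = 0.36 × 0.007507 = 0.002703
P(Fire suppression does not activate) [OR] = 1 − (1−0.008004) × (1−0.002703) = 0.010685
Rounded to 4 decimal places: P(Fire suppression does not activate) ≈ 0.0107.

0.0107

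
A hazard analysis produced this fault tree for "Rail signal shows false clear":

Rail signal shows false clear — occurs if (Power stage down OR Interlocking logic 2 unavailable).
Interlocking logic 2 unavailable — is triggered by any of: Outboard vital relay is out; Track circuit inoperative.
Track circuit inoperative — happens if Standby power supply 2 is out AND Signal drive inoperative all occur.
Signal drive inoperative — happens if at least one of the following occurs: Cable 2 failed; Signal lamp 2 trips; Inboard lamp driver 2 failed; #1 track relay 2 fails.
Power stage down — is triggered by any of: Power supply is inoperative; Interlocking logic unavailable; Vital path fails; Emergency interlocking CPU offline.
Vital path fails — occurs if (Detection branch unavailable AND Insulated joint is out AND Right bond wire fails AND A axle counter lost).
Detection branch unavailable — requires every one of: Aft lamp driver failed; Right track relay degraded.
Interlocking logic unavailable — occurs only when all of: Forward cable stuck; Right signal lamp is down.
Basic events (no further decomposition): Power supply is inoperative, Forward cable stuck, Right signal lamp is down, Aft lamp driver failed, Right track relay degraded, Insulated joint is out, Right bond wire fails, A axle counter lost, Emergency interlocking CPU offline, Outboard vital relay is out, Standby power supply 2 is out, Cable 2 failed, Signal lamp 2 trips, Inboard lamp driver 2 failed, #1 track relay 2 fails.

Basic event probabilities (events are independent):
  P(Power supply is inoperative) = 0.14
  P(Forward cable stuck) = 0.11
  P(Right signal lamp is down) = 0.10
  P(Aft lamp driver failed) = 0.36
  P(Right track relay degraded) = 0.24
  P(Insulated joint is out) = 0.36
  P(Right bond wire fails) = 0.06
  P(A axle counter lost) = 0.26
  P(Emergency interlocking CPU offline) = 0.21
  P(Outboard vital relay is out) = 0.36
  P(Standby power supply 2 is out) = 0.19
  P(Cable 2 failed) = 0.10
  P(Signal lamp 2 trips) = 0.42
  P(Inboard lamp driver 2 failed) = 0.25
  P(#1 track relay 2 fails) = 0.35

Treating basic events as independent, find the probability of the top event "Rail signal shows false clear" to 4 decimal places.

0.6311

P(Interlocking logic unavailable) [AND] = 0.11 × 0.10 = 0.011000
P(Detection branch unavailable) [AND] = 0.36 × 0.24 = 0.086400
P(Vital path fails) [AND] = 0.086400 × 0.36 × 0.06 × 0.26 = 0.000485
P(Power stage down) [OR] = 1 − (1−0.14) × (1−0.011000) × (1−0.000485) × (1−0.21) = 0.328399
P(Signal drive inoperative) [OR] = 1 − (1−0.10) × (1−0.42) × (1−0.25) × (1−0.35) = 0.745525
P(Track circuit inoperative) [AND] = 0.19 × 0.745525 = 0.141650
P(Interlocking logic 2 unavailable) [OR] = 1 − (1−0.36) × (1−0.141650) = 0.450656
P(Rail signal shows false clear) [OR] = 1 − (1−0.328399) × (1−0.450656) = 0.631060
Rounded to 4 decimal places: P(Rail signal shows false clear) ≈ 0.6311.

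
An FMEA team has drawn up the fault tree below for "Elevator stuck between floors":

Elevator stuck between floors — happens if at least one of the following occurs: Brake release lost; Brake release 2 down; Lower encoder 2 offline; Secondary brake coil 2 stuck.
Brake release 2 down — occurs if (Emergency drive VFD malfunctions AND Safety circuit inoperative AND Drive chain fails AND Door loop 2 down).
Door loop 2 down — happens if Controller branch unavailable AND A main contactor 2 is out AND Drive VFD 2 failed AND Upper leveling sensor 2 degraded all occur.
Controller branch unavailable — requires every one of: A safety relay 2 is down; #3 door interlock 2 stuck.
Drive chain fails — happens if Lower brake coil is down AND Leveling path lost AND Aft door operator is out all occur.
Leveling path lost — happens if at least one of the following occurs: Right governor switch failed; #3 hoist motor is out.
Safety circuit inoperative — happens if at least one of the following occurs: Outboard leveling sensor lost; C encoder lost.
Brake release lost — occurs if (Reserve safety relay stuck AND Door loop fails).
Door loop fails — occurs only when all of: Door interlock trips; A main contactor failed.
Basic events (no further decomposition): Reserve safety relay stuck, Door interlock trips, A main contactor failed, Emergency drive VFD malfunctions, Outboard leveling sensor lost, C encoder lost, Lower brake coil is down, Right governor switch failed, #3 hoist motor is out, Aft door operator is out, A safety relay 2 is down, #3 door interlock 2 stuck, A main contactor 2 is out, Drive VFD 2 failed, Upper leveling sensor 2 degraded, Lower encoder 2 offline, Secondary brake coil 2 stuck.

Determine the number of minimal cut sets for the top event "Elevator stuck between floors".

7

Door loop fails [AND]: one cut set from each child combined → 1 × 1 = 1 cut set(s).
Brake release lost [AND]: one cut set from each child combined → 1 × 1 = 1 cut set(s).
Safety circuit inoperative [OR]: union of children's cut sets → 2 cut set(s).
Leveling path lost [OR]: union of children's cut sets → 2 cut set(s).
Drive chain fails [AND]: one cut set from each child combined → 1 × 2 × 1 = 2 cut set(s).
Controller branch unavailable [AND]: one cut set from each child combined → 1 × 1 = 1 cut set(s).
Door loop 2 down [AND]: one cut set from each child combined → 1 × 1 × 1 × 1 = 1 cut set(s).
Brake release 2 down [AND]: one cut set from each child combined → 1 × 2 × 2 × 1 = 4 cut set(s).
Elevator stuck between floors [OR]: union of children's cut sets → 7 cut set(s).
Minimal cut sets: {A main contactor failed, Door interlock trips, Reserve safety relay stuck}; {#3 door interlock 2 stuck, A main contactor 2 is out, A safety relay 2 is down, Aft door operator is out, Drive VFD 2 failed, Emergency drive VFD malfunctions, Lower brake coil is down, Outboard leveling sensor lost, Right governor switch failed, Upper leveling sensor 2 degraded}; {#3 door interlock 2 stuck, #3 hoist motor is out, A main contactor 2 is out, A safety relay 2 is down, Aft door operator is out, Drive VFD 2 failed, Emergency drive VFD malfunctions, Lower brake coil is down, Outboard leveling sensor lost, Upper leveling sensor 2 degraded}; {#3 door interlock 2 stuck, A main contactor 2 is out, A safety relay 2 is down, Aft door operator is out, C encoder lost, Drive VFD 2 failed, Emergency drive VFD malfunctions, Lower brake coil is down, Right governor switch failed, Upper leveling sensor 2 degraded}; {#3 door interlock 2 stuck, #3 hoist motor is out, A main contactor 2 is out, A safety relay 2 is down, Aft door operator is out, C encoder lost, Drive VFD 2 failed, Emergency drive VFD malfunctions, Lower brake coil is down, Upper leveling sensor 2 degraded}; {Lower encoder 2 offline}; {Secondary brake coil 2 stuck}.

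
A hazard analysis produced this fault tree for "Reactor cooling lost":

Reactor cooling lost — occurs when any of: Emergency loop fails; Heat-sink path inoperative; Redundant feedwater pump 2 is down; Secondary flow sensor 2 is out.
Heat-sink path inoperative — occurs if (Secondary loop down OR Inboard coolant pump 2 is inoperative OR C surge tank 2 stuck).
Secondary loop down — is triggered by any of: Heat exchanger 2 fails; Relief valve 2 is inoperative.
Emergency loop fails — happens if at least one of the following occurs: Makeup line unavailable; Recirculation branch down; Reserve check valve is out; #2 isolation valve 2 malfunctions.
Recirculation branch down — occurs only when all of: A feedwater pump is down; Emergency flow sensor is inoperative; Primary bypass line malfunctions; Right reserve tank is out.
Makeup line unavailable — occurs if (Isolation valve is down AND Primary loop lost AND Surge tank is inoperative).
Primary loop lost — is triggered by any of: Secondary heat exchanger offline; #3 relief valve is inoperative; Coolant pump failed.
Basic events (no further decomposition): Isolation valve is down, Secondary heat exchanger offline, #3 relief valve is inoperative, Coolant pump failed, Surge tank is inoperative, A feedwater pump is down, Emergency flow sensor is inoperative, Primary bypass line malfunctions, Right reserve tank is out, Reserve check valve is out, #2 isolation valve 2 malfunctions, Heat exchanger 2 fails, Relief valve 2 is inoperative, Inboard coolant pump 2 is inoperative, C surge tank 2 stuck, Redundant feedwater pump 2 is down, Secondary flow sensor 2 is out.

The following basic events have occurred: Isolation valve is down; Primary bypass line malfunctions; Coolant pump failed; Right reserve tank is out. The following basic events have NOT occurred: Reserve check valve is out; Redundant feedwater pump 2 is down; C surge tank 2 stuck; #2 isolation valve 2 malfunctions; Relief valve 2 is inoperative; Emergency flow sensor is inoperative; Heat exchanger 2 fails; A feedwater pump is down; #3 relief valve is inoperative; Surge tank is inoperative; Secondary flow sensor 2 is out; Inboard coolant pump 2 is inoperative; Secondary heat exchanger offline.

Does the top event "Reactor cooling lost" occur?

No

Primary loop lost [OR]: Secondary heat exchanger offline=not, #3 relief valve is inoperative=not, Coolant pump failed=occurs → at least one input occurs → occurs.
Makeup line unavailable [AND]: Isolation valve is down=occurs, Primary loop lost=occurs, Surge tank is inoperative=not → not all inputs occur → does not occur.
Recirculation branch down [AND]: A feedwater pump is down=not, Emergency flow sensor is inoperative=not, Primary bypass line malfunctions=occurs, Right reserve tank is out=occurs → not all inputs occur → does not occur.
Emergency loop fails [OR]: Makeup line unavailable=not, Recirculation branch down=not, Reserve check valve is out=not, #2 isolation valve 2 malfunctions=not → no input occurs → does not occur.
Secondary loop down [OR]: Heat exchanger 2 fails=not, Relief valve 2 is inoperative=not → no input occurs → does not occur.
Heat-sink path inoperative [OR]: Secondary loop down=not, Inboard coolant pump 2 is inoperative=not, C surge tank 2 stuck=not → no input occurs → does not occur.
Reactor cooling lost [OR]: Emergency loop fails=not, Heat-sink path inoperative=not, Redundant feedwater pump 2 is down=not, Secondary flow sensor 2 is out=not → no input occurs → does not occur.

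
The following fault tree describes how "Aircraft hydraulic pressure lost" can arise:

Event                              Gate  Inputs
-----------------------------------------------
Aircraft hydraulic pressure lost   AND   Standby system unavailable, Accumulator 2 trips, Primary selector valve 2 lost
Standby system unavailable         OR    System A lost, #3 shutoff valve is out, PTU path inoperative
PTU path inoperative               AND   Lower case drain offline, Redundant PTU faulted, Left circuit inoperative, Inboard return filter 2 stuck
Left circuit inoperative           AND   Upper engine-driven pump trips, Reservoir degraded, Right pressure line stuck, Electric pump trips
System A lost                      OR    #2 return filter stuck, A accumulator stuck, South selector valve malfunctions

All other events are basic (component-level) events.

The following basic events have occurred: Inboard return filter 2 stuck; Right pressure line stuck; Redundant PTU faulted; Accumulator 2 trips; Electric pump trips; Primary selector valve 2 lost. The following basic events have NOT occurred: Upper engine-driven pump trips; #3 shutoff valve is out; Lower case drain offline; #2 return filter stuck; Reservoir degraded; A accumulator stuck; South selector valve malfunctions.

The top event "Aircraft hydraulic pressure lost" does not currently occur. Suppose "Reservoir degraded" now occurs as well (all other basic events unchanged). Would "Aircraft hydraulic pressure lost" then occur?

Counterfactual: set "Reservoir degraded" to occurred.
System A lost [OR]: #2 return filter stuck=not, A accumulator stuck=not, South selector valve malfunctions=not → no input occurs → does not occur.
Left circuit inoperative [AND]: Upper engine-driven pump trips=not, Reservoir degraded=occurs, Right pressure line stuck=occurs, Electric pump trips=occurs → not all inputs occur → does not occur.
PTU path inoperative [AND]: Lower case drain offline=not, Redundant PTU faulted=occurs, Left circuit inoperative=not, Inboard return filter 2 stuck=occurs → not all inputs occur → does not occur.
Standby system unavailable [OR]: System A lost=not, #3 shutoff valve is out=not, PTU path inoperative=not → no input occurs → does not occur.
Aircraft hydraulic pressure lost [AND]: Standby system unavailable=not, Accumulator 2 trips=occurs, Primary selector valve 2 lost=occurs → not all inputs occur → does not occur.

No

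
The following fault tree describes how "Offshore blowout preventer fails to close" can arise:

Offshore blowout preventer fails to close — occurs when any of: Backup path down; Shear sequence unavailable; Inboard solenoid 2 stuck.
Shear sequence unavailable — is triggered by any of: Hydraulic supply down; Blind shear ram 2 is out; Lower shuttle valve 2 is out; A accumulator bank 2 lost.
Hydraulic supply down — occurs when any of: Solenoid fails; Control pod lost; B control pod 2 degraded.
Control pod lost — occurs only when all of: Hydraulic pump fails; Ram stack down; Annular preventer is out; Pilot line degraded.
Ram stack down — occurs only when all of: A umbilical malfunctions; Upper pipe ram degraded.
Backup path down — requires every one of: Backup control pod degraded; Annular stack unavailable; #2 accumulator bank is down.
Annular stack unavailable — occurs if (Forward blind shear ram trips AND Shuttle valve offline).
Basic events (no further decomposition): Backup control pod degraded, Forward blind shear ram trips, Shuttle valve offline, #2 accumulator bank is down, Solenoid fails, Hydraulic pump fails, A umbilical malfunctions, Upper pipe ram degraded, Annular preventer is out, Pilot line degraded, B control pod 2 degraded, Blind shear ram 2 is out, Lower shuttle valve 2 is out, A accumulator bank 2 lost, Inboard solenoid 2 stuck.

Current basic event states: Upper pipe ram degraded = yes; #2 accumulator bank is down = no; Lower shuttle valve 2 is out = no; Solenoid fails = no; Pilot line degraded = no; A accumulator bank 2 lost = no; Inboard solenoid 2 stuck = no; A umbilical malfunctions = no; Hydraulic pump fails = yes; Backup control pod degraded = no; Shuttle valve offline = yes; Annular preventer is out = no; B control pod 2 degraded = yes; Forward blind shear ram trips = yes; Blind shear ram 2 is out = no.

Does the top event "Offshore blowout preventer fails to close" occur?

Yes

Annular stack unavailable [AND]: Forward blind shear ram trips=occurs, Shuttle valve offline=occurs → all inputs occur → occurs.
Backup path down [AND]: Backup control pod degraded=not, Annular stack unavailable=occurs, #2 accumulator bank is down=not → not all inputs occur → does not occur.
Ram stack down [AND]: A umbilical malfunctions=not, Upper pipe ram degraded=occurs → not all inputs occur → does not occur.
Control pod lost [AND]: Hydraulic pump fails=occurs, Ram stack down=not, Annular preventer is out=not, Pilot line degraded=not → not all inputs occur → does not occur.
Hydraulic supply down [OR]: Solenoid fails=not, Control pod lost=not, B control pod 2 degraded=occurs → at least one input occurs → occurs.
Shear sequence unavailable [OR]: Hydraulic supply down=occurs, Blind shear ram 2 is out=not, Lower shuttle valve 2 is out=not, A accumulator bank 2 lost=not → at least one input occurs → occurs.
Offshore blowout preventer fails to close [OR]: Backup path down=not, Shear sequence unavailable=occurs, Inboard solenoid 2 stuck=not → at least one input occurs → occurs.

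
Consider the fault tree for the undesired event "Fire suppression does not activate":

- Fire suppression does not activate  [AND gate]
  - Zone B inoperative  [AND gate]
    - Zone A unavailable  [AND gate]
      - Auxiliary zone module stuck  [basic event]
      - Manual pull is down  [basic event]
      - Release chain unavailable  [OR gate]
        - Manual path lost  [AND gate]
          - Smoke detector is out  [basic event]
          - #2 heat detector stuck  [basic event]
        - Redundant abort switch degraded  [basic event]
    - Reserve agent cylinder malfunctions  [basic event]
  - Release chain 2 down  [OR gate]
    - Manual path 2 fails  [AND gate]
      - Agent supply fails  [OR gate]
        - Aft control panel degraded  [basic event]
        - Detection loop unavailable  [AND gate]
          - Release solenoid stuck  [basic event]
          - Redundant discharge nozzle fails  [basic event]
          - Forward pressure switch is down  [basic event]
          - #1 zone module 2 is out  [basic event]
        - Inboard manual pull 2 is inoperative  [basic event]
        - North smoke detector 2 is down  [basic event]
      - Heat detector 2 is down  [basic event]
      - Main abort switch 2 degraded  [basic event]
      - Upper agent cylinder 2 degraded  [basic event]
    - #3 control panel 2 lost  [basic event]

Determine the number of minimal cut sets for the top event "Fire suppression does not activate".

Manual path lost [AND]: one cut set from each child combined → 1 × 1 = 1 cut set(s).
Release chain unavailable [OR]: union of children's cut sets → 2 cut set(s).
Zone A unavailable [AND]: one cut set from each child combined → 1 × 1 × 2 = 2 cut set(s).
Zone B inoperative [AND]: one cut set from each child combined → 2 × 1 = 2 cut set(s).
Detection loop unavailable [AND]: one cut set from each child combined → 1 × 1 × 1 × 1 = 1 cut set(s).
Agent supply fails [OR]: union of children's cut sets → 4 cut set(s).
Manual path 2 fails [AND]: one cut set from each child combined → 4 × 1 × 1 × 1 = 4 cut set(s).
Release chain 2 down [OR]: union of children's cut sets → 5 cut set(s).
Fire suppression does not activate [AND]: one cut set from each child combined → 2 × 5 = 10 cut set(s).
Minimal cut sets: {#2 heat detector stuck, Aft control panel degraded, Auxiliary zone module stuck, Heat detector 2 is down, Main abort switch 2 degraded, Manual pull is down, Reserve agent cylinder malfunctions, Smoke detector is out, Upper agent cylinder 2 degraded}; {#1 zone module 2 is out, #2 heat detector stuck, Auxiliary zone module stuck, Forward pressure switch is down, Heat detector 2 is down, Main abort switch 2 degraded, Manual pull is down, Redundant discharge nozzle fails, Release solenoid stuck, Reserve agent cylinder malfunctions, Smoke detector is out, Upper agent cylinder 2 degraded}; {#2 heat detector stuck, Auxiliary zone module stuck, Heat detector 2 is down, Inboard manual pull 2 is inoperative, Main abort switch 2 degraded, Manual pull is down, Reserve agent cylinder malfunctions, Smoke detector is out, Upper agent cylinder 2 degraded}; {#2 heat detector stuck, Auxiliary zone module stuck, Heat detector 2 is down, Main abort switch 2 degraded, Manual pull is down, North smoke detector 2 is down, Reserve agent cylinder malfunctions, Smoke detector is out, Upper agent cylinder 2 degraded}; {#2 heat detector stuck, #3 control panel 2 lost, Auxiliary zone module stuck, Manual pull is down, Reserve agent cylinder malfunctions, Smoke detector is out}; {Aft control panel degraded, Auxiliary zone module stuck, Heat detector 2 is down, Main abort switch 2 degraded, Manual pull is down, Redundant abort switch degraded, Reserve agent cylinder malfunctions, Upper agent cylinder 2 degraded}; {#1 zone module 2 is out, Auxiliary zone module stuck, Forward pressure switch is down, Heat detector 2 is down, Main abort switch 2 degraded, Manual pull is down, Redundant abort switch degraded, Redundant discharge nozzle fails, Release solenoid stuck, Reserve agent cylinder malfunctions, Upper agent cylinder 2 degraded}; {Auxiliary zone module stuck, Heat detector 2 is down, Inboard manual pull 2 is inoperative, Main abort switch 2 degraded, Manual pull is down, Redundant abort switch degraded, Reserve agent cylinder malfunctions, Upper agent cylinder 2 degraded}; {Auxiliary zone module stuck, Heat detector 2 is down, Main abort switch 2 degraded, Manual pull is down, North smoke detector 2 is down, Redundant abort switch degraded, Reserve agent cylinder malfunctions, Upper agent cylinder 2 degraded}; {#3 control panel 2 lost, Auxiliary zone module stuck, Manual pull is down, Redundant abort switch degraded, Reserve agent cylinder malfunctions}.

10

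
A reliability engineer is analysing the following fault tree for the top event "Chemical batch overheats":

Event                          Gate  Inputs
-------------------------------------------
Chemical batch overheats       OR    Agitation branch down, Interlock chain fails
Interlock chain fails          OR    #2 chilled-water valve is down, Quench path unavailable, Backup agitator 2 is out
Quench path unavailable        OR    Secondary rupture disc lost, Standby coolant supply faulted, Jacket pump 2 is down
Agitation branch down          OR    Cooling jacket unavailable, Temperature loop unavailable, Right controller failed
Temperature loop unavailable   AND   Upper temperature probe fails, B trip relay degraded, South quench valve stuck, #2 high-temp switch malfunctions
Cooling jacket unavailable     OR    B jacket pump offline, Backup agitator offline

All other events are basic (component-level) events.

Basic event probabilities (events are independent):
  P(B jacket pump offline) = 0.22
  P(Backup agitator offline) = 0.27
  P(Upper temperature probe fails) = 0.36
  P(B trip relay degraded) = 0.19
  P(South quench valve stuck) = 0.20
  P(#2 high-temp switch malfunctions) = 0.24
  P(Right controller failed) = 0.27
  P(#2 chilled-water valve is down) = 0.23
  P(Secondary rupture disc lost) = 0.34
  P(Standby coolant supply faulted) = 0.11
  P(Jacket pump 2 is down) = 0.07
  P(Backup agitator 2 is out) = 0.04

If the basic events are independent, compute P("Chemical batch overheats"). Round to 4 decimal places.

0.8327

P(Cooling jacket unavailable) [OR] = 1 − (1−0.22) × (1−0.27) = 0.430600
P(Temperature loop unavailable) [AND] = 0.36 × 0.19 × 0.20 × 0.24 = 0.003283
P(Agitation branch down) [OR] = 1 − (1−0.430600) × (1−0.003283) × (1−0.27) = 0.585703
P(Quench path unavailable) [OR] = 1 − (1−0.34) × (1−0.11) × (1−0.07) = 0.453718
P(Interlock chain fails) [OR] = 1 − (1−0.23) × (1−0.453718) × (1−0.04) = 0.596188
P(Chemical batch overheats) [OR] = 1 − (1−0.585703) × (1−0.596188) = 0.832702
Rounded to 4 decimal places: P(Chemical batch overheats) ≈ 0.8327.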